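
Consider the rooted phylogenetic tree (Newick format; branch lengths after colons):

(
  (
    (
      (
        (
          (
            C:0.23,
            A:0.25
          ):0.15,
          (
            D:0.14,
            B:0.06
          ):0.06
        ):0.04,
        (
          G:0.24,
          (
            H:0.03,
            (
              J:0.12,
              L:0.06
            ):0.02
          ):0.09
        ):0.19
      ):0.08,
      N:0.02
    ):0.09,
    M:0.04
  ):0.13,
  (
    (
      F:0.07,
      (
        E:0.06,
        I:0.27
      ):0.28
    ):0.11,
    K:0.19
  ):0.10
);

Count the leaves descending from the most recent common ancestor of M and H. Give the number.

The MRCA of M and H is the node subtending (((((C,A),(D,B)),(G,(H,(J,L)))),N),M).
That clade contains 10 terminal taxa: A, B, C, D, G, H, J, L, M, N.

10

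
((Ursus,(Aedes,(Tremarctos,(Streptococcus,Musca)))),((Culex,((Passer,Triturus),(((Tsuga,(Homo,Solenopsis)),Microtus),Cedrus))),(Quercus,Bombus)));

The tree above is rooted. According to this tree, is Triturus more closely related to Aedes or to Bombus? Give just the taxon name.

Bombus

The MRCA of Triturus and Bombus subtends ((Culex,((Passer,Triturus),(((Tsuga,(Homo,Solenopsis)),Microtus),Cedrus))),(Quercus,Bombus)) (10 taxa).
The MRCA of Triturus and Aedes is the root, subtending the entire tree (15 taxa).
The first is nested inside the second, so Triturus shares a more recent common ancestor with Bombus.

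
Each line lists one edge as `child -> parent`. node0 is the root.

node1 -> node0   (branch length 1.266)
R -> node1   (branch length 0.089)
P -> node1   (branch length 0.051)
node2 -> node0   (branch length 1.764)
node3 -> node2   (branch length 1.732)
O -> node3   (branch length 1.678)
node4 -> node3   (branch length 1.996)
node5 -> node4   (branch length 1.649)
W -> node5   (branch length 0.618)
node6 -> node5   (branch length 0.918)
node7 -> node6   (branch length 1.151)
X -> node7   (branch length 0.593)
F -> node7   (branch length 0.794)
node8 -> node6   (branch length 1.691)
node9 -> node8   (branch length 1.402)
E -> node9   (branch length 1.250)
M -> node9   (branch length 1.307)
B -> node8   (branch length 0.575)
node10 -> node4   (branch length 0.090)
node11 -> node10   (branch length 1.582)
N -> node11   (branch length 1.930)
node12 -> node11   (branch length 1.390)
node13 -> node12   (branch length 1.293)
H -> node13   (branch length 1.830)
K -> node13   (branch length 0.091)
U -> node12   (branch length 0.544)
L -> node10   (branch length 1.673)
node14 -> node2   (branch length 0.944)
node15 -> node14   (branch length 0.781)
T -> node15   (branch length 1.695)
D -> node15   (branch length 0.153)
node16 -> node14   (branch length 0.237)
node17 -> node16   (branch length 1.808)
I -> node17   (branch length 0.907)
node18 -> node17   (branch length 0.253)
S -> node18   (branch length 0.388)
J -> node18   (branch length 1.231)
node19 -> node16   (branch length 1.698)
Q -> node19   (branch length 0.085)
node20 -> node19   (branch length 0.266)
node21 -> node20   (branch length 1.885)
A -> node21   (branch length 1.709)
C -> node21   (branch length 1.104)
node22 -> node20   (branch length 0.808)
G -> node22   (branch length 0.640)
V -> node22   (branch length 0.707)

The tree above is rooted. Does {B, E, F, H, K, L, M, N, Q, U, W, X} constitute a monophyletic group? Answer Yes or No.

No

The MRCA of the listed taxa subtends ((O,((W,((X,F),((E,M),B))),((N,((H,K),U)),L))),((T,D),((I,(S,J)),(Q,((A,C),(G,V)))))).
That clade also contains A, C, D, G, I, J, O, S, T, V, which are not in the proposed group, so the group is not monophyletic.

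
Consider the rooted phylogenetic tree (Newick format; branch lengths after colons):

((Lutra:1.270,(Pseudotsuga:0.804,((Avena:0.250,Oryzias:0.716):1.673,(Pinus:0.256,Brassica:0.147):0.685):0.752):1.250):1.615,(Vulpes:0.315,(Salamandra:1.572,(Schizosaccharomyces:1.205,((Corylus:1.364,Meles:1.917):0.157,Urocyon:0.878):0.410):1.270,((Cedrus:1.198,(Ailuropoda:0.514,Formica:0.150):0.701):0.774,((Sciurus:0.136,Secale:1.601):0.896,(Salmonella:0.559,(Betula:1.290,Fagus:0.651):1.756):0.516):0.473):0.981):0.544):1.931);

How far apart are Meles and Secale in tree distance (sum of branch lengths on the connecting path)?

7.705

The path runs Meles → … → MRCA → … → Secale; the MRCA is the node subtending (Salamandra,(Schizosaccharomyces,((Corylus,Meles),Urocyon)),((Cedrus,(Ailuropoda,Formica)),((Sciurus,Secale),(Salmonella,(Betula,Fagus))))).
Branch lengths along that path: 1.917 + 0.157 + 0.410 + 1.270 + 0.981 + 0.473 + 0.896 + 1.601 = 7.705.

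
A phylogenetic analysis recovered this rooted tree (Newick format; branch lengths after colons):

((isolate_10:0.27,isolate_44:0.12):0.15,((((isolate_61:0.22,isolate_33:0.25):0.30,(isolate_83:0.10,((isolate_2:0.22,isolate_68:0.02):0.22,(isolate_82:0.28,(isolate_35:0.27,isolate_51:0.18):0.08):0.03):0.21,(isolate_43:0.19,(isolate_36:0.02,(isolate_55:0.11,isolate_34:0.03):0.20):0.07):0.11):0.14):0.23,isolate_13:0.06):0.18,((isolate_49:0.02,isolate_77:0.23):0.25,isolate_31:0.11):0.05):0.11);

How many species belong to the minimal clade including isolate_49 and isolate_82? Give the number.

The MRCA of isolate_49 and isolate_82 is the node subtending ((((isolate_61,isolate_33),(isolate_83,((isolate_2,isolate_68),(isolate_82,(isolate_35,isolate_51))),(isolate_43,(isolate_36,(isolate_55,isolate_34))))),isolate_13),((isolate_49,isolate_77),isolate_31)).
That clade contains 16 terminal taxa: isolate_13, isolate_2, isolate_31, isolate_33, isolate_34, isolate_35, isolate_36, isolate_43, isolate_49, isolate_51, isolate_55, isolate_61, isolate_68, isolate_77, isolate_82, isolate_83.

16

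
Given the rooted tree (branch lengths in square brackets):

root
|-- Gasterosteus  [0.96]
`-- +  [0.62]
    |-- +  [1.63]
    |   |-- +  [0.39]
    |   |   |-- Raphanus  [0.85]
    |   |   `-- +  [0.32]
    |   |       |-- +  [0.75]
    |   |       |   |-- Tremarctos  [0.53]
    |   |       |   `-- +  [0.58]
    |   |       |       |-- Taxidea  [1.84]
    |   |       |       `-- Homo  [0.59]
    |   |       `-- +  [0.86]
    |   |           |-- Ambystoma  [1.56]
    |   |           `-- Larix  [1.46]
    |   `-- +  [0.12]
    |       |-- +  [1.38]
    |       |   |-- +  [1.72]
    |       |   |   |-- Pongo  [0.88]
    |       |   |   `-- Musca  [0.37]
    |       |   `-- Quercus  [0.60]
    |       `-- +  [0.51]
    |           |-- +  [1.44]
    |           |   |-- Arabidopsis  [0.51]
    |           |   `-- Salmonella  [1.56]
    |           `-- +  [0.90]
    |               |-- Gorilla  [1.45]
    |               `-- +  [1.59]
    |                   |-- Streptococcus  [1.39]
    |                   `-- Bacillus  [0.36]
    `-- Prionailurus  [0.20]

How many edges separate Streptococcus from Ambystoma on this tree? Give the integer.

9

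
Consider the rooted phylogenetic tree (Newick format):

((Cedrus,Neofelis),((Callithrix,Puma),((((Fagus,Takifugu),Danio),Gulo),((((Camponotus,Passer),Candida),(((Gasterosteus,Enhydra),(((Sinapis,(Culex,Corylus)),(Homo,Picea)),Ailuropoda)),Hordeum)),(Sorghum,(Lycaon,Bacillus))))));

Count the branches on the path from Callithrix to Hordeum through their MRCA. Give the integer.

7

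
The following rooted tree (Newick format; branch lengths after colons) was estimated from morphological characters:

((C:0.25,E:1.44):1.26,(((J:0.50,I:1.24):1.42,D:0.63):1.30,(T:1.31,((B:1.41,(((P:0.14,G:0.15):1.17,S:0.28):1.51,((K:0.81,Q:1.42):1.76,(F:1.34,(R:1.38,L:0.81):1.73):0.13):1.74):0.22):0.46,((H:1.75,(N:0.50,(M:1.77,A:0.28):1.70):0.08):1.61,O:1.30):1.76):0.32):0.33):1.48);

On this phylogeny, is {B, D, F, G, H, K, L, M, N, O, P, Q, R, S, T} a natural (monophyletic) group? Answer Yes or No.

No

The MRCA of the listed taxa subtends (((J,I),D),(T,((B,(((P,G),S),((K,Q),(F,(R,L))))),((H,(N,(M,A))),O)))).
That clade also contains A, I, J, which are not in the proposed group, so the group is not monophyletic.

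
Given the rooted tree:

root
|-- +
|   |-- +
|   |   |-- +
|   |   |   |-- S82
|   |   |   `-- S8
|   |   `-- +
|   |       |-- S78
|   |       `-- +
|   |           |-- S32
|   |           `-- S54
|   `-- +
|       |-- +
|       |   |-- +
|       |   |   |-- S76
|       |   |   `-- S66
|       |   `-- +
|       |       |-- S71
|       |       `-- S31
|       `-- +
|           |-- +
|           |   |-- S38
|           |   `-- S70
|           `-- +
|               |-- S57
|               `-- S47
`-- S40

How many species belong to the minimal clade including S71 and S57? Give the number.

8

The MRCA of S71 and S57 is the node subtending (((S76,S66),(S71,S31)),((S38,S70),(S57,S47))).
That clade contains 8 terminal taxa: S31, S38, S47, S57, S66, S70, S71, S76.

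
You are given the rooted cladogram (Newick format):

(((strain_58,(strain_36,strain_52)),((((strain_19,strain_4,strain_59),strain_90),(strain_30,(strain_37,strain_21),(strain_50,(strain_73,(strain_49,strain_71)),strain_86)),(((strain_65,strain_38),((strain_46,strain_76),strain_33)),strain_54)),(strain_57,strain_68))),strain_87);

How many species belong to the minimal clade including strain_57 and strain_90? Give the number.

20

The MRCA of strain_57 and strain_90 is the node subtending ((((strain_19,strain_4,strain_59),strain_90),(strain_30,(strain_37,strain_21),(strain_50,(strain_73,(strain_49,strain_71)),strain_86)),(((strain_65,strain_38),((strain_46,strain_76),strain_33)),strain_54)),(strain_57,strain_68)).
That clade contains 20 terminal taxa: strain_19, strain_21, strain_30, strain_33, strain_37, strain_38, strain_4, strain_46, strain_49, strain_50, strain_54, strain_57, strain_59, strain_65, strain_68, strain_71, strain_73, strain_76, strain_86, strain_90.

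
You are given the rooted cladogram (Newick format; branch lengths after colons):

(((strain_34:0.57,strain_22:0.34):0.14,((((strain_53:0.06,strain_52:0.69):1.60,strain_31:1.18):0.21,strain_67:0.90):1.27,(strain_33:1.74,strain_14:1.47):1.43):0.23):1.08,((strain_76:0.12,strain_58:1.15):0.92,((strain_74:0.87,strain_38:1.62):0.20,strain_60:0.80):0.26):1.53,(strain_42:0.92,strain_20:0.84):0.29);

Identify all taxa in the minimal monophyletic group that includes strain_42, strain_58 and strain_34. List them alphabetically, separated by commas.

Tracing strain_42: it sits inside (strain_42,strain_20).
Tracing strain_58: it sits inside (strain_76,strain_58).
Tracing strain_34: it sits inside (strain_34,strain_22).
The smallest clade enclosing all 3 is the whole tree (their MRCA is the root), so the answer is all 15 tips in alphabetical order.

strain_14, strain_20, strain_22, strain_31, strain_33, strain_34, strain_38, strain_42, strain_52, strain_53, strain_58, strain_60, strain_67, strain_74, strain_76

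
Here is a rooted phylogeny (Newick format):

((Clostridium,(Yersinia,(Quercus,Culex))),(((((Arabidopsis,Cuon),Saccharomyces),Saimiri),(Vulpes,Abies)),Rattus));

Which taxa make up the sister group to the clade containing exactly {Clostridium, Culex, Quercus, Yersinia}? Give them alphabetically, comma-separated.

The clade containing exactly {Clostridium, Culex, Quercus, Yersinia} attaches directly to the root of the tree.
The other lineage descending from that same node — the sister group — is (((((Arabidopsis,Cuon),Saccharomyces),Saimiri),(Vulpes,Abies)),Rattus); its 7 tips in alphabetical order are the answer.

Abies, Arabidopsis, Cuon, Rattus, Saccharomyces, Saimiri, Vulpes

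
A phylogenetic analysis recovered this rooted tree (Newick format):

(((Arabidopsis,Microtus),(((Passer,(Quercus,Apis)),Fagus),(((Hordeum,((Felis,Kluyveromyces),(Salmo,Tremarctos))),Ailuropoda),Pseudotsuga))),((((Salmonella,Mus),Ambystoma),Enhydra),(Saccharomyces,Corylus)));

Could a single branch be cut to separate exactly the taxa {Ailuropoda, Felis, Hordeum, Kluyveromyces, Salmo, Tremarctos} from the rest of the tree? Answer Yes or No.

Yes

The most recent common ancestor of these taxa subtends ((Hordeum,((Felis,Kluyveromyces),(Salmo,Tremarctos))),Ailuropoda).
That clade has exactly 6 tips — every listed taxon and nothing else — so the group is monophyletic.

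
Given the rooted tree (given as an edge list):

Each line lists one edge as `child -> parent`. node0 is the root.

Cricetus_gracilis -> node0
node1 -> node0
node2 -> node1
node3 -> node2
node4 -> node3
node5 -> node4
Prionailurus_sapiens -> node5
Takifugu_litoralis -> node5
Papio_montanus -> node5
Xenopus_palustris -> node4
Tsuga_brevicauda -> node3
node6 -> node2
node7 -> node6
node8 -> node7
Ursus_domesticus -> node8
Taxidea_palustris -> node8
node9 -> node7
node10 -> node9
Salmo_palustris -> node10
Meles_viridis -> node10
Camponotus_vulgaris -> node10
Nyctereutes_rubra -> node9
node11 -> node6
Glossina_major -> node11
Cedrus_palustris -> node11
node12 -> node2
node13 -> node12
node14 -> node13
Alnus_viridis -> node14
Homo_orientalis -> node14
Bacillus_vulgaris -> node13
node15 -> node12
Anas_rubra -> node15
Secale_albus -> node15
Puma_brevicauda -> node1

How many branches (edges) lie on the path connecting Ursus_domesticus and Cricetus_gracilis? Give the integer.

7

The MRCA of Ursus_domesticus and Cricetus_gracilis is the root of the tree.
From Ursus_domesticus up to that node: 6 branches. From Cricetus_gracilis up to the same node: 1 branch. Total: 6 + 1 = 7.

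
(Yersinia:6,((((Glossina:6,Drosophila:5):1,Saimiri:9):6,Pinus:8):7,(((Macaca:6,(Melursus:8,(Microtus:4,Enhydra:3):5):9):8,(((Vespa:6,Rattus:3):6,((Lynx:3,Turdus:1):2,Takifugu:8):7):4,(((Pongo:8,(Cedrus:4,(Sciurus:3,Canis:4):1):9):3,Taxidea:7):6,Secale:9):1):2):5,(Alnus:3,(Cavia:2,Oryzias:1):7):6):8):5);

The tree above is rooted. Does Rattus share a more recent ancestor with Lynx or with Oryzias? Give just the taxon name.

Lynx

The MRCA of Rattus and Lynx subtends ((Vespa,Rattus),((Lynx,Turdus),Takifugu)) (5 taxa).
The MRCA of Rattus and Oryzias subtends (((Macaca,(Melursus,(Microtus,Enhydra))),(((Vespa,Rattus),((Lynx,Turdus),Takifugu)),(((Pongo,(Cedrus,(Sciurus,Canis))),Taxidea),Secale))),(Alnus,(Cavia,Oryzias))) (18 taxa).
The first is nested inside the second, so Rattus shares a more recent common ancestor with Lynx.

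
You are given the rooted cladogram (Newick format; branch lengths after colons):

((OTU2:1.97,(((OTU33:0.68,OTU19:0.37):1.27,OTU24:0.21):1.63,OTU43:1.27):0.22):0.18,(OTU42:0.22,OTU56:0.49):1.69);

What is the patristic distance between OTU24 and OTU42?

4.15

The path runs OTU24 → … → MRCA → … → OTU42; the MRCA is the root of the tree.
Branch lengths along that path: 0.21 + 1.63 + 0.22 + 0.18 + 1.69 + 0.22 = 4.15.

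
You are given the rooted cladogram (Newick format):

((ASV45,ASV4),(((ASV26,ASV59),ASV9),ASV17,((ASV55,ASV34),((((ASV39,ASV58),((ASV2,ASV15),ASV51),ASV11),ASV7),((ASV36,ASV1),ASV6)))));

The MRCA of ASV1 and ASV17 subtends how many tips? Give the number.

The MRCA of ASV1 and ASV17 is the node subtending (((ASV26,ASV59),ASV9),ASV17,((ASV55,ASV34),((((ASV39,ASV58),((ASV2,ASV15),ASV51),ASV11),ASV7),((ASV36,ASV1),ASV6)))).
That clade contains 16 terminal taxa: ASV1, ASV11, ASV15, ASV17, ASV2, ASV26, ASV34, ASV36, ASV39, ASV51, ASV55, ASV58, ASV59, ASV6, ASV7, ASV9.

16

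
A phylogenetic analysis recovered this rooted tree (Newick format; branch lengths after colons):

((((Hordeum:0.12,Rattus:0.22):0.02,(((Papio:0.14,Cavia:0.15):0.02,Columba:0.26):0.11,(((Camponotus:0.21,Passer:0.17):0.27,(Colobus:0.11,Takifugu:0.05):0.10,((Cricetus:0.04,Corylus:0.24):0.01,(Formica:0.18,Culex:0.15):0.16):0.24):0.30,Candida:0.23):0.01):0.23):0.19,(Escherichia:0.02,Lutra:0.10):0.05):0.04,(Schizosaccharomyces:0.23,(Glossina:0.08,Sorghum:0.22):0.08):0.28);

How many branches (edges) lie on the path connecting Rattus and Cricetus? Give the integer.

8

The MRCA of Rattus and Cricetus is the node subtending ((Hordeum,Rattus),(((Papio,Cavia),Columba),(((Camponotus,Passer),(Colobus,Takifugu),((Cricetus,Corylus),(Formica,Culex))),Candida))).
From Rattus up to that node: 2 branches. From Cricetus up to the same node: 6 branches. Total: 2 + 6 = 8.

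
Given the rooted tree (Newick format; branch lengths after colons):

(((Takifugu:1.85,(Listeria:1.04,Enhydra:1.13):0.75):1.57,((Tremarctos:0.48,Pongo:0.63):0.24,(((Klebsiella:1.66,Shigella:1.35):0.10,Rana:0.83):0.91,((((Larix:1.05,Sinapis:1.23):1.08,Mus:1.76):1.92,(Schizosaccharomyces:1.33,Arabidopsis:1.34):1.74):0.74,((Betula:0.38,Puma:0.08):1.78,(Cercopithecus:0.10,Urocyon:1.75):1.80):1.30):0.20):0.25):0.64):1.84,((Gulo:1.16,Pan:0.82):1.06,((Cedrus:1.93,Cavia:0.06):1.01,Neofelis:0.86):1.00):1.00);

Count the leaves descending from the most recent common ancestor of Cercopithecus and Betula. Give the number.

The MRCA of Cercopithecus and Betula is the node subtending ((Betula,Puma),(Cercopithecus,Urocyon)).
That clade contains 4 terminal taxa: Betula, Cercopithecus, Puma, Urocyon.

4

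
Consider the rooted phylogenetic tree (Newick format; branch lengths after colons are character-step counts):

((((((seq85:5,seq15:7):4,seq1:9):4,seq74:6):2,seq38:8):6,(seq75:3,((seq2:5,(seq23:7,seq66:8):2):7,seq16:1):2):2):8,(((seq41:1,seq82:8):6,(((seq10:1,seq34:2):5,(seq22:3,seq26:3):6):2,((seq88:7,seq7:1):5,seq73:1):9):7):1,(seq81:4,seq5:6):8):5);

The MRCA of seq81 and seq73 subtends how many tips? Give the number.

The MRCA of seq81 and seq73 is the node subtending (((seq41,seq82),(((seq10,seq34),(seq22,seq26)),((seq88,seq7),seq73))),(seq81,seq5)).
That clade contains 11 terminal taxa: seq10, seq22, seq26, seq34, seq41, seq5, seq7, seq73, seq81, seq82, seq88.

11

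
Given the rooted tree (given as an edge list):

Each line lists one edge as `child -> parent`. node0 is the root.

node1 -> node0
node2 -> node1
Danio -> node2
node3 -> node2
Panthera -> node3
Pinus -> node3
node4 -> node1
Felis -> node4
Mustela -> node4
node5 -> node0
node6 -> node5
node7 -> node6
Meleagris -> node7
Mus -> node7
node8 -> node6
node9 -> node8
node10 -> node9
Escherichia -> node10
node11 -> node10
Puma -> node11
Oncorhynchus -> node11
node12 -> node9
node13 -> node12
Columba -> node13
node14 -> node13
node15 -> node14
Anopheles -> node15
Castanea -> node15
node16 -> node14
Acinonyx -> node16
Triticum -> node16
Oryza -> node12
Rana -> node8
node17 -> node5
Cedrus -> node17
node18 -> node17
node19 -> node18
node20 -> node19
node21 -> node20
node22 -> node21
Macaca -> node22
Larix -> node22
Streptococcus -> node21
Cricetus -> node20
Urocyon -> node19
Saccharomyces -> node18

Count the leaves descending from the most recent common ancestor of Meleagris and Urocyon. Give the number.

19

The MRCA of Meleagris and Urocyon is the node subtending (((Meleagris,Mus),(((Escherichia,(Puma,Oncorhynchus)),((Columba,((Anopheles,Castanea),(Acinonyx,Triticum))),Oryza)),Rana)),(Cedrus,(((((Macaca,Larix),Streptococcus),Cricetus),Urocyon),Saccharomyces))).
That clade contains 19 terminal taxa: Acinonyx, Anopheles, Castanea, Cedrus, Columba, Cricetus, Escherichia, Larix, Macaca, Meleagris, Mus, Oncorhynchus, Oryza, Puma, Rana, Saccharomyces, Streptococcus, Triticum, Urocyon.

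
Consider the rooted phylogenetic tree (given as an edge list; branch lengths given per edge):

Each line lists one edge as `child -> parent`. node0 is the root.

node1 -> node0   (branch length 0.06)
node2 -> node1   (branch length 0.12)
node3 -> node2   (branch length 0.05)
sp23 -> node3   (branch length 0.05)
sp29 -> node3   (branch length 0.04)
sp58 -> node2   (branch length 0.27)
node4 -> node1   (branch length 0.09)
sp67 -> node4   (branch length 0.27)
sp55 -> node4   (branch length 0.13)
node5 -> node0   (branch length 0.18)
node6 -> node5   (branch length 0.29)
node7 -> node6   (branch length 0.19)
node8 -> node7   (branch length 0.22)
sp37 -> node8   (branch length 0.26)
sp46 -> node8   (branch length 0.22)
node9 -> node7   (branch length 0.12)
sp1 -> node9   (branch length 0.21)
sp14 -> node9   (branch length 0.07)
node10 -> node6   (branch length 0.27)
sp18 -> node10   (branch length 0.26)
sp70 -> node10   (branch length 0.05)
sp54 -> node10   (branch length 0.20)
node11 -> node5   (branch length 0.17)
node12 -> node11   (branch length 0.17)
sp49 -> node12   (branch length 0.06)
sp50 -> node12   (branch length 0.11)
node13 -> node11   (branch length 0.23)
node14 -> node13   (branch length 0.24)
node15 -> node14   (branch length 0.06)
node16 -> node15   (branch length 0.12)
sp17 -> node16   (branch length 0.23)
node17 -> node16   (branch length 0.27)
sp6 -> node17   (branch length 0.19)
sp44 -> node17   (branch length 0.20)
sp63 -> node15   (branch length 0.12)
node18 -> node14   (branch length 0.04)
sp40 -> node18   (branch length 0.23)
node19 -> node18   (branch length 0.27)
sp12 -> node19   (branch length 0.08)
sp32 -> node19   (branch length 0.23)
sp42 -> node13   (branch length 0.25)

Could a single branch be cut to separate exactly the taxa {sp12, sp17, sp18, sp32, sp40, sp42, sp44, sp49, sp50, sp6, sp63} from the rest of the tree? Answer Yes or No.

No

The MRCA of the listed taxa subtends ((((sp37,sp46),(sp1,sp14)),(sp18,sp70,sp54)),((sp49,sp50),((((sp17,(sp6,sp44)),sp63),(sp40,(sp12,sp32))),sp42))).
That clade also contains sp1, sp14, sp37, sp46, sp54, sp70, which are not in the proposed group, so the group is not monophyletic.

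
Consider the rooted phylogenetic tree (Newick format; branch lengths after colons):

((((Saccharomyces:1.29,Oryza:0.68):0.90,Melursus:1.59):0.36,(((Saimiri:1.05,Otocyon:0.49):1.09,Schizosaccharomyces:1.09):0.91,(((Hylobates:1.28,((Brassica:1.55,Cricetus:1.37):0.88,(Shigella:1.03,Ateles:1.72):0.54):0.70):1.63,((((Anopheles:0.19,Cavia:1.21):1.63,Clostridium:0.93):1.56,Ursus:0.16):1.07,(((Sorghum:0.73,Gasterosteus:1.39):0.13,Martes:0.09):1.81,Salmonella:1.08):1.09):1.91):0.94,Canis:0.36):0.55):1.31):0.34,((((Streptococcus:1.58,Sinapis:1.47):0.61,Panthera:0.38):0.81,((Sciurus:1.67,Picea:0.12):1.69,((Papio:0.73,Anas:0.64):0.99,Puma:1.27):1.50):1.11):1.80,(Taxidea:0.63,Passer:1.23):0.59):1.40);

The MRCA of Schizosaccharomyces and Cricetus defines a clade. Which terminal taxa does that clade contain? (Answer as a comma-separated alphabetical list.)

Tracing Schizosaccharomyces: it sits inside ((Saimiri,Otocyon),Schizosaccharomyces).
Tracing Cricetus: it sits inside (Brassica,Cricetus).
The smallest clade enclosing both is (((Saimiri,Otocyon),Schizosaccharomyces),(((Hylobates,((Brassica,Cricetus),(Shigella,Ateles))),((((Anopheles,Cavia),Clostridium),Ursus),(((Sorghum,Gasterosteus),Martes),Salmonella))),Canis)); the answer is its 17 terminal taxa in alphabetical order.

Anopheles, Ateles, Brassica, Canis, Cavia, Clostridium, Cricetus, Gasterosteus, Hylobates, Martes, Otocyon, Saimiri, Salmonella, Schizosaccharomyces, Shigella, Sorghum, Ursus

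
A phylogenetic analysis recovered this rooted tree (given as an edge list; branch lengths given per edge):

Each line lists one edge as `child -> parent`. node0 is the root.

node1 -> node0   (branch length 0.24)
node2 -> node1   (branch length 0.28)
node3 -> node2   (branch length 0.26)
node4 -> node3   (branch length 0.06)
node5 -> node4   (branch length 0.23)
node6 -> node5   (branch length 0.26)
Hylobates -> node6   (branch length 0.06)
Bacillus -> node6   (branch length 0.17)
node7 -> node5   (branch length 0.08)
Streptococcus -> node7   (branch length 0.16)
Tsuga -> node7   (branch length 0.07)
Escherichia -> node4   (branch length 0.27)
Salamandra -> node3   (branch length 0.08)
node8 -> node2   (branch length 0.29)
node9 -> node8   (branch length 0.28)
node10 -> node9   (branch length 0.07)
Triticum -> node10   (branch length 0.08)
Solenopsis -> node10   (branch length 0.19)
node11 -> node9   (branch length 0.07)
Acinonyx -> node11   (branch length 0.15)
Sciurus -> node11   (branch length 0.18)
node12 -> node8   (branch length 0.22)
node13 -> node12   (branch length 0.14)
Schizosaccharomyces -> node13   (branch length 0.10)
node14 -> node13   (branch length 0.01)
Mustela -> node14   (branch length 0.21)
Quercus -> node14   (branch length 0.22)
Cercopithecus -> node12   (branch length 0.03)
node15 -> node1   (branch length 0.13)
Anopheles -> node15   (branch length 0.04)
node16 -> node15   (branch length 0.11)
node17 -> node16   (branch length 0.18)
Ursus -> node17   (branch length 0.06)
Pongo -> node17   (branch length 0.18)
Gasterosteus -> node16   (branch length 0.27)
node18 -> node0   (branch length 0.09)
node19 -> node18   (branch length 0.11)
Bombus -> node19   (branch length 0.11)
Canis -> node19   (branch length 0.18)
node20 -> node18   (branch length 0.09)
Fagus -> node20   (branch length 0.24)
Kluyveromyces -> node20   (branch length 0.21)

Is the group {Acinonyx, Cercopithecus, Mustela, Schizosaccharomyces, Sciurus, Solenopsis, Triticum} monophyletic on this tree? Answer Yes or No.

No

The MRCA of the listed taxa subtends (((Triticum,Solenopsis),(Acinonyx,Sciurus)),((Schizosaccharomyces,(Mustela,Quercus)),Cercopithecus)).
That clade also contains Quercus, which is not in the proposed group, so the group is not monophyletic.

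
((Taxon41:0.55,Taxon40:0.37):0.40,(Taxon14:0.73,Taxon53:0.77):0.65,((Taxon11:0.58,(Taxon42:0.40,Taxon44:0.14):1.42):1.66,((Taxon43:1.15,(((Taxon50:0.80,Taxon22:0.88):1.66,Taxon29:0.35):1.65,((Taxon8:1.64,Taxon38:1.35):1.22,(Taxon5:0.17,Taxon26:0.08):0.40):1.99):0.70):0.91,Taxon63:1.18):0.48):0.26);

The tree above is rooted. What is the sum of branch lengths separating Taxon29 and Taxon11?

6.33

The path runs Taxon29 → … → MRCA → … → Taxon11; the MRCA is the node subtending ((Taxon11,(Taxon42,Taxon44)),((Taxon43,(((Taxon50,Taxon22),Taxon29),((Taxon8,Taxon38),(Taxon5,Taxon26)))),Taxon63)).
Branch lengths along that path: 0.35 + 1.65 + 0.70 + 0.91 + 0.48 + 1.66 + 0.58 = 6.33.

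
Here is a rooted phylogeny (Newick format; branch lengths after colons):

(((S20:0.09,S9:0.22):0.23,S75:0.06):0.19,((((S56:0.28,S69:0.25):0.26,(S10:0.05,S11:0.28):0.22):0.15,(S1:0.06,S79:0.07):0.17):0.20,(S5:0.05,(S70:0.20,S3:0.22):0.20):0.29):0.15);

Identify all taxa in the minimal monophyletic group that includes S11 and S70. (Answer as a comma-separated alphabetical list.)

S1, S10, S11, S3, S5, S56, S69, S70, S79

Tracing S11: it sits inside (S10,S11).
Tracing S70: it sits inside (S70,S3).
The smallest clade enclosing both is ((((S56,S69),(S10,S11)),(S1,S79)),(S5,(S70,S3))); the answer is its 9 terminal taxa in alphabetical order.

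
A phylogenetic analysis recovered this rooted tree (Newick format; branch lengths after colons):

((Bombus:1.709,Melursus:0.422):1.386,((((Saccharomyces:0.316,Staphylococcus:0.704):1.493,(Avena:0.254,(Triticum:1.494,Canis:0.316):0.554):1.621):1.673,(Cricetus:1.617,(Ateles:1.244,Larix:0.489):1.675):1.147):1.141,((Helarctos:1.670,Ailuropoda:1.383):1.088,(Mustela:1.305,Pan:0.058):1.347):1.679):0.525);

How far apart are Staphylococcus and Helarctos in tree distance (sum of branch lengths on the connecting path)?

9.448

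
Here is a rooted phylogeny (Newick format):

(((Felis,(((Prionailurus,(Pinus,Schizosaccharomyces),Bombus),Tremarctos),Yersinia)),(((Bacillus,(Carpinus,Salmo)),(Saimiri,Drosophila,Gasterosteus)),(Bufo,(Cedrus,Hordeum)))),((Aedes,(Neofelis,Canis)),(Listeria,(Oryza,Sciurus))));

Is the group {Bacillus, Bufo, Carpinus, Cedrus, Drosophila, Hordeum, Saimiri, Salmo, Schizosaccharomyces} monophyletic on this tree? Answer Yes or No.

No

The MRCA of the listed taxa subtends ((Felis,(((Prionailurus,(Pinus,Schizosaccharomyces),Bombus),Tremarctos),Yersinia)),(((Bacillus,(Carpinus,Salmo)),(Saimiri,Drosophila,Gasterosteus)),(Bufo,(Cedrus,Hordeum)))).
That clade also contains Bombus, Felis, Gasterosteus, Pinus, Prionailurus, Tremarctos, Yersinia, which are not in the proposed group, so the group is not monophyletic.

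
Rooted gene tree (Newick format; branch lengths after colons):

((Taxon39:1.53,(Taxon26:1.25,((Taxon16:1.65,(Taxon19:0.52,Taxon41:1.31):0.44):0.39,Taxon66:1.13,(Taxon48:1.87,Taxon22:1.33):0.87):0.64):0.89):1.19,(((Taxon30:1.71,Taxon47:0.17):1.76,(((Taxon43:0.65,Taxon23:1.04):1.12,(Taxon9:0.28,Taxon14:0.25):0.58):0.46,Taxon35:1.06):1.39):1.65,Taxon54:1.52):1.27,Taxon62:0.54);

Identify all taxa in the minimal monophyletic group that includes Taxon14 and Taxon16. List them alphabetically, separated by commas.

Taxon14, Taxon16, Taxon19, Taxon22, Taxon23, Taxon26, Taxon30, Taxon35, Taxon39, Taxon41, Taxon43, Taxon47, Taxon48, Taxon54, Taxon62, Taxon66, Taxon9

Tracing Taxon14: it sits inside (Taxon9,Taxon14).
Tracing Taxon16: it sits inside (Taxon16,(Taxon19,Taxon41)).
The smallest clade enclosing both is the whole tree (their MRCA is the root), so the answer is all 17 tips in alphabetical order.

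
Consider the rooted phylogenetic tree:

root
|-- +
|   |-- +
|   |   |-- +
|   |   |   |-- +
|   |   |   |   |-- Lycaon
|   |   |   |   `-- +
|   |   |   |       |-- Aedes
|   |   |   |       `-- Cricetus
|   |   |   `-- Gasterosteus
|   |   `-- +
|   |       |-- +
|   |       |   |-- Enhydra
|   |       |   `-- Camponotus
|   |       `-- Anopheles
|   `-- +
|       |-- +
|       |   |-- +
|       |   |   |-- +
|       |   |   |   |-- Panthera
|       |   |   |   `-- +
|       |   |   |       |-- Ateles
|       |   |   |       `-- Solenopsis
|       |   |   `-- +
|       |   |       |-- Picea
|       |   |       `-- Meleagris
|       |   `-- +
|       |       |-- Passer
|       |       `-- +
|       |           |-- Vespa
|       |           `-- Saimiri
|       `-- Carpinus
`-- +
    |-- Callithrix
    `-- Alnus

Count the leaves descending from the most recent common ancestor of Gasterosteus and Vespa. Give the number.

16

The MRCA of Gasterosteus and Vespa is the node subtending ((((Lycaon,(Aedes,Cricetus)),Gasterosteus),((Enhydra,Camponotus),Anopheles)),((((Panthera,(Ateles,Solenopsis)),(Picea,Meleagris)),(Passer,(Vespa,Saimiri))),Carpinus)).
That clade contains 16 terminal taxa: Aedes, Anopheles, Ateles, Camponotus, Carpinus, Cricetus, Enhydra, Gasterosteus, Lycaon, Meleagris, Panthera, Passer, Picea, Saimiri, Solenopsis, Vespa.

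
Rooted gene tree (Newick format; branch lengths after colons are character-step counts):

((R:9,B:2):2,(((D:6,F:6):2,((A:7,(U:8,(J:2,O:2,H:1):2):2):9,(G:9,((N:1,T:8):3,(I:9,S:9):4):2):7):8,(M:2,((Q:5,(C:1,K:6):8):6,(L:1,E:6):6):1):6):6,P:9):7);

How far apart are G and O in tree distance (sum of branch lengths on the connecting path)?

The path runs G → … → MRCA → … → O; the MRCA is the node subtending ((A,(U,(J,O,H))),(G,((N,T),(I,S)))).
Branch lengths along that path: 9 + 7 + 9 + 2 + 2 + 2 = 31.

31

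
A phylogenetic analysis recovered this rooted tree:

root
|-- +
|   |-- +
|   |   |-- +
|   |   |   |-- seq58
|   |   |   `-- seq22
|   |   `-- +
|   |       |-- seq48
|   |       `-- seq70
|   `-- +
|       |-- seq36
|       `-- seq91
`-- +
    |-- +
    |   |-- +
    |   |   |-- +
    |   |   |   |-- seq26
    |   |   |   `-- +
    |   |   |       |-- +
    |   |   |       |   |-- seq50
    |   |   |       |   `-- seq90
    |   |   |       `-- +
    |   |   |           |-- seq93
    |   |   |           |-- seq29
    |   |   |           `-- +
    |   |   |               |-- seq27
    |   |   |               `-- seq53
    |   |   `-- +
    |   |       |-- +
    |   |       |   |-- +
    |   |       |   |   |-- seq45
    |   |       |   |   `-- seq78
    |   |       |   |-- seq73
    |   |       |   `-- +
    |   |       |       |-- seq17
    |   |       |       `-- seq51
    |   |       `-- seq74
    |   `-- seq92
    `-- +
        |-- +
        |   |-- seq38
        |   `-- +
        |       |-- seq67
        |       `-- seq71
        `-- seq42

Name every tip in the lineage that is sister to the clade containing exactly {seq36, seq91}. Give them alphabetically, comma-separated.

seq22, seq48, seq58, seq70

The clade containing exactly {seq36, seq91} attaches to the tree at the node subtending (((seq58,seq22),(seq48,seq70)),(seq36,seq91)).
The other lineage descending from that same node — the sister group — is ((seq58,seq22),(seq48,seq70)); its 4 tips in alphabetical order are the answer.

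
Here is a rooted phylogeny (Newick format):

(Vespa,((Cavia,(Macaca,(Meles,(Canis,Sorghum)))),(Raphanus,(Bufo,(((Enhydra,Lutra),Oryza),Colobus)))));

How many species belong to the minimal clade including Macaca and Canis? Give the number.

The MRCA of Macaca and Canis is the node subtending (Macaca,(Meles,(Canis,Sorghum))).
That clade contains 4 terminal taxa: Canis, Macaca, Meles, Sorghum.

4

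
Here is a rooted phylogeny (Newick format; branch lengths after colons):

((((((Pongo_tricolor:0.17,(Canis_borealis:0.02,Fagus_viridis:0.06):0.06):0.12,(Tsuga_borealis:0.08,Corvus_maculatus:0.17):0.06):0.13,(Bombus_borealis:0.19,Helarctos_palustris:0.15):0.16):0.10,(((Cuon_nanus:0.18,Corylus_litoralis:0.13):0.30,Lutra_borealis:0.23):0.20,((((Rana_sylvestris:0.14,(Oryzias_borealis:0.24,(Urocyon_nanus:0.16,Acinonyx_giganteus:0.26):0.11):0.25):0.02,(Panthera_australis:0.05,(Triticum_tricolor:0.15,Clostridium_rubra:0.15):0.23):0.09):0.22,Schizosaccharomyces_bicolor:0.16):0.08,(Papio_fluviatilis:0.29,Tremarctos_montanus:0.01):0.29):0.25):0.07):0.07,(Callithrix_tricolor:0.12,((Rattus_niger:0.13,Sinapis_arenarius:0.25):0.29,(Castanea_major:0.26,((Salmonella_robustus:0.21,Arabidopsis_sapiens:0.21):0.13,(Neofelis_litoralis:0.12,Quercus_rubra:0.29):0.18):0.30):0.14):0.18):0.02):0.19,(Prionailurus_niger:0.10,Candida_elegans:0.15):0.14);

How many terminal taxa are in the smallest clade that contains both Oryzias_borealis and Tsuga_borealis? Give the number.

20

The MRCA of Oryzias_borealis and Tsuga_borealis is the node subtending ((((Pongo_tricolor,(Canis_borealis,Fagus_viridis)),(Tsuga_borealis,Corvus_maculatus)),(Bombus_borealis,Helarctos_palustris)),(((Cuon_nanus,Corylus_litoralis),Lutra_borealis),((((Rana_sylvestris,(Oryzias_borealis,(Urocyon_nanus,Acinonyx_giganteus))),(Panthera_australis,(Triticum_tricolor,Clostridium_rubra))),Schizosaccharomyces_bicolor),(Papio_fluviatilis,Tremarctos_montanus)))).
That clade contains 20 terminal taxa: Acinonyx_giganteus, Bombus_borealis, Canis_borealis, Clostridium_rubra, Corvus_maculatus, Corylus_litoralis, Cuon_nanus, Fagus_viridis, Helarctos_palustris, Lutra_borealis, Oryzias_borealis, Panthera_australis, Papio_fluviatilis, Pongo_tricolor, Rana_sylvestris, Schizosaccharomyces_bicolor, Tremarctos_montanus, Triticum_tricolor, Tsuga_borealis, Urocyon_nanus.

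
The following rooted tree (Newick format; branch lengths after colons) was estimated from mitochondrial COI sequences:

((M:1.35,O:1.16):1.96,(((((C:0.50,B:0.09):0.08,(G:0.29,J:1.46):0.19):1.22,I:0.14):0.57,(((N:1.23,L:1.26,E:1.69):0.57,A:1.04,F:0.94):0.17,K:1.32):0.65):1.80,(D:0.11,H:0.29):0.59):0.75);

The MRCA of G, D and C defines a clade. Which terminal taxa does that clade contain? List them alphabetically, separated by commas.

A, B, C, D, E, F, G, H, I, J, K, L, N

Tracing G: it sits inside (G,J).
Tracing D: it sits inside (D,H).
Tracing C: it sits inside (C,B).
The smallest clade enclosing all 3 is (((((C,B),(G,J)),I),(((N,L,E),A,F),K)),(D,H)); the answer is its 13 terminal taxa in alphabetical order.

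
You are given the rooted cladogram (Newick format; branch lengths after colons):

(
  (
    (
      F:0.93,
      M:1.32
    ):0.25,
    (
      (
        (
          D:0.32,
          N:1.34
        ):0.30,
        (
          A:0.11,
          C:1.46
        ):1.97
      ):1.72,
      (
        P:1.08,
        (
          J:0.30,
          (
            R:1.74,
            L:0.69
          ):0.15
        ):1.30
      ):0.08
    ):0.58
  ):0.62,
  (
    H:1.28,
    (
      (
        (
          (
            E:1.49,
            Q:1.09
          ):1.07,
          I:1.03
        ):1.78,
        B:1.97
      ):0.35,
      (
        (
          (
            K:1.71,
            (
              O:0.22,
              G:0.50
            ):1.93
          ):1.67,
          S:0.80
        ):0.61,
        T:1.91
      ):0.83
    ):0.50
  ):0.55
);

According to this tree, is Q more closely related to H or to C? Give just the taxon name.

The MRCA of Q and H subtends (H,((((E,Q),I),B),(((K,(O,G)),S),T))) (10 taxa).
The MRCA of Q and C is the root, subtending the entire tree (20 taxa).
The first is nested inside the second, so Q shares a more recent common ancestor with H.

H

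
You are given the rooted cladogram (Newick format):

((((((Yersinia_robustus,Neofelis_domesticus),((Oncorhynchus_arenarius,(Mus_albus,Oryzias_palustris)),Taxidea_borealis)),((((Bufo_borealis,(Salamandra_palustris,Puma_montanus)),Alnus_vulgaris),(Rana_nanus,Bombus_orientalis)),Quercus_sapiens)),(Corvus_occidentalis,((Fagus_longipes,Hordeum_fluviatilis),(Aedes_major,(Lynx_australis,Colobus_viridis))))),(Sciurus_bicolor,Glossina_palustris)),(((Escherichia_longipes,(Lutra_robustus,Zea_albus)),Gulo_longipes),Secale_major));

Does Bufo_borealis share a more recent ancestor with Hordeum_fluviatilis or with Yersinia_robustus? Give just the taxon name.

Yersinia_robustus

The MRCA of Bufo_borealis and Yersinia_robustus subtends (((Yersinia_robustus,Neofelis_domesticus),((Oncorhynchus_arenarius,(Mus_albus,Oryzias_palustris)),Taxidea_borealis)),((((Bufo_borealis,(Salamandra_palustris,Puma_montanus)),Alnus_vulgaris),(Rana_nanus,Bombus_orientalis)),Quercus_sapiens)) (13 taxa).
The MRCA of Bufo_borealis and Hordeum_fluviatilis subtends ((((Yersinia_robustus,Neofelis_domesticus),((Oncorhynchus_arenarius,(Mus_albus,Oryzias_palustris)),Taxidea_borealis)),((((Bufo_borealis,(Salamandra_palustris,Puma_montanus)),Alnus_vulgaris),(Rana_nanus,Bombus_orientalis)),Quercus_sapiens)),(Corvus_occidentalis,((Fagus_longipes,Hordeum_fluviatilis),(Aedes_major,(Lynx_australis,Colobus_viridis))))) (19 taxa).
The first is nested inside the second, so Bufo_borealis shares a more recent common ancestor with Yersinia_robustus.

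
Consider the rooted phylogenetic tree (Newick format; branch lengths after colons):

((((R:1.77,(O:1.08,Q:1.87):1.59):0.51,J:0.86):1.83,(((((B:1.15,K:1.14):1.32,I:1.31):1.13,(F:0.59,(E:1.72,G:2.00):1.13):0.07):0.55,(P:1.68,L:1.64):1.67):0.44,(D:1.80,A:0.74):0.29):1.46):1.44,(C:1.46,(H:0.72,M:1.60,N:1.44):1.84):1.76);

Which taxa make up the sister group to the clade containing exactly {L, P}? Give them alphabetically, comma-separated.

The clade containing exactly {L, P} attaches to the tree at the node subtending ((((B,K),I),(F,(E,G))),(P,L)).
The other lineage descending from that same node — the sister group — is (((B,K),I),(F,(E,G))); its 6 tips in alphabetical order are the answer.

B, E, F, G, I, K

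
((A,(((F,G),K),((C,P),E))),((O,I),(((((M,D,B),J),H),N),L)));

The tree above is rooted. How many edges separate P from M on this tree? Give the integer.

12

The MRCA of P and M is the root of the tree.
From P up to that node: 5 branches. From M up to the same node: 7 branches. Total: 5 + 7 = 12.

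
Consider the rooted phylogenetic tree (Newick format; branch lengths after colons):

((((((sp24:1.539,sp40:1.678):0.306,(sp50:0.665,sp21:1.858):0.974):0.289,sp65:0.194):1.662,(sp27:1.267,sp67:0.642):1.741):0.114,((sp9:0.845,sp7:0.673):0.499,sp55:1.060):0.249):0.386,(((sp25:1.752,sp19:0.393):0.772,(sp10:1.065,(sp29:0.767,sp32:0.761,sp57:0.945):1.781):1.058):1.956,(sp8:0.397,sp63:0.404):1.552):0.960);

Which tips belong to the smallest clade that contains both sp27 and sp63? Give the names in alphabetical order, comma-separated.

Tracing sp27: it sits inside (sp27,sp67).
Tracing sp63: it sits inside (sp8,sp63).
The smallest clade enclosing both is the whole tree (their MRCA is the root), so the answer is all 18 tips in alphabetical order.

sp10, sp19, sp21, sp24, sp25, sp27, sp29, sp32, sp40, sp50, sp55, sp57, sp63, sp65, sp67, sp7, sp8, sp9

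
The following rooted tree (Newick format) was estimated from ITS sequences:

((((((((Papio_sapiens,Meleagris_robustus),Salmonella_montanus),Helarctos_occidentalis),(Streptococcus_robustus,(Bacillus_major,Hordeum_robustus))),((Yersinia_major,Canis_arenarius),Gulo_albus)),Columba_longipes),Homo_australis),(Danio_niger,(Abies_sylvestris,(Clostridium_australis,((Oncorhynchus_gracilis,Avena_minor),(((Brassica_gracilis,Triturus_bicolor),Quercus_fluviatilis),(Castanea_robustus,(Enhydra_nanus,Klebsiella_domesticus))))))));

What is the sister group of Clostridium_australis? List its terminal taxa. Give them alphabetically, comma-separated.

Clostridium_australis attaches to the tree at the node subtending (Clostridium_australis,((Oncorhynchus_gracilis,Avena_minor),(((Brassica_gracilis,Triturus_bicolor),Quercus_fluviatilis),(Castanea_robustus,(Enhydra_nanus,Klebsiella_domesticus))))).
The other lineage descending from that same node — the sister group — is ((Oncorhynchus_gracilis,Avena_minor),(((Brassica_gracilis,Triturus_bicolor),Quercus_fluviatilis),(Castanea_robustus,(Enhydra_nanus,Klebsiella_domesticus)))); its 8 tips in alphabetical order are the answer.

Avena_minor, Brassica_gracilis, Castanea_robustus, Enhydra_nanus, Klebsiella_domesticus, Oncorhynchus_gracilis, Quercus_fluviatilis, Triturus_bicolor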